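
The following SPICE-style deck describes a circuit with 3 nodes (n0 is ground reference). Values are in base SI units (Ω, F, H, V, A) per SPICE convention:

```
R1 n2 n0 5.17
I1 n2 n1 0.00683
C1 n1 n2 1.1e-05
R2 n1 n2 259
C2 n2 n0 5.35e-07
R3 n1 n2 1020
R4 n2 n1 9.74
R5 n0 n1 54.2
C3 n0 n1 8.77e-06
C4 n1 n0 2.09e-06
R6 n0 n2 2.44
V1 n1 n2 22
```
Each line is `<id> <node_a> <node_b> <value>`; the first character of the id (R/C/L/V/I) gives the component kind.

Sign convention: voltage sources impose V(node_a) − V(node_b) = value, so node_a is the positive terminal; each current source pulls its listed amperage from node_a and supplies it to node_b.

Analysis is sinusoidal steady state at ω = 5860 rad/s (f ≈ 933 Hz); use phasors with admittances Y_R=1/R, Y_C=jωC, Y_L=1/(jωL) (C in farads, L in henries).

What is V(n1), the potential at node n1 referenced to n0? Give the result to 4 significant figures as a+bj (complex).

MNA unknowns: 2 node voltages V₁..V_2 plus 1 source current (V1)
R1: Y=0.1934+0.000j on G[2,0]
I1: z[2]−=0.00683, z[1]+=0.00683
C1: Y=0.000+0.06446j on G[1,2]
R2: Y=0.003861+0.000j on G[1,2]
C2: Y=0.000+0.003135j on G[2,0]
R3: Y=0.0009804+0.000j on G[1,2]
R4: Y=0.1027+0.000j on G[2,1]
R5: Y=0.01845+0.000j on G[0,1]
C3: Y=0.000+0.05139j on G[0,1]
C4: Y=0.000+0.01225j on G[1,0]
R6: Y=0.4098+0.000j on G[0,2]
V1: row V1−V2=22, i_V1 at 1,2
solve → V1=21.12-2.157j, V2=-0.8846-2.157j
aux → i_V1=-2.885-2.722j

21.12-2.157j V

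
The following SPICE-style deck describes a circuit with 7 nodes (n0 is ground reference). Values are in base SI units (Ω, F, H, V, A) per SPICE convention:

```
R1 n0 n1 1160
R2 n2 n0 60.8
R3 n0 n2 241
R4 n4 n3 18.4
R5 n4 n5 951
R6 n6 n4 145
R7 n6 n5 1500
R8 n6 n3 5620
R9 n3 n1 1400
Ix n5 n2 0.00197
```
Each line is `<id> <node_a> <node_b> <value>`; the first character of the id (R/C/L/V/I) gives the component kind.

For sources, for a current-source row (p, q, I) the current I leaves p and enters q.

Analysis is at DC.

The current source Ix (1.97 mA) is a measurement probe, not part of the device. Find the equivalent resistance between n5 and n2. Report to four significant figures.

Element admittances at DC:
  Y(R1) = 0.0008621 S between n0,n1
  Y(R2) = 0.01645 S between n2,n0
  Y(R3) = 0.004149 S between n0,n2
  Y(R4) = 0.05435 S between n4,n3
  Y(R5) = 0.001052 S between n4,n5
  Y(R6) = 0.006897 S between n6,n4
  Y(R7) = 0.0006667 S between n6,n5
  Y(R8) = 0.0001779 S between n6,n3
  Y(R9) = 0.0007143 S between n3,n1
  Ix: injects 0.00197 A into n2 (from n5)
Assemble and solve the 6×6 MNA system:
  V(n1)=-2.285  V(n2)=0.09565  V(n3)=-5.043  V(n4)=-5.079  V(n5)=-6.265  V(n6)=-5.180

R_eq = 3229. Ω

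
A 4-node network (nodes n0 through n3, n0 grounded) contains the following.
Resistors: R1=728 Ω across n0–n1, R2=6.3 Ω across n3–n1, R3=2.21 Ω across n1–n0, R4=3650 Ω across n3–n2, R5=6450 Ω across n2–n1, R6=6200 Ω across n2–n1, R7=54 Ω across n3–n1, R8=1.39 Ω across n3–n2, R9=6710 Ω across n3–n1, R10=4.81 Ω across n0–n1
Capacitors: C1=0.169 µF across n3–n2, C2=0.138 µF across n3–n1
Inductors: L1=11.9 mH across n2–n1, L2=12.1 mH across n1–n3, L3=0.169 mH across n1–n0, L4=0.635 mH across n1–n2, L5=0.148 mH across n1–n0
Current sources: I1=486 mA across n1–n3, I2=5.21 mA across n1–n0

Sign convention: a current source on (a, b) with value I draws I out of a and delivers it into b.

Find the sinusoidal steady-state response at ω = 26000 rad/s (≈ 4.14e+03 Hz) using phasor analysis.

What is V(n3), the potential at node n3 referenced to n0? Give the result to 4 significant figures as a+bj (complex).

MNA unknowns: 3 node voltages V₁..V_3
R1: Y=0.001374+0.000j on G[0,1]
C1: Y=0.000+0.004394j on G[3,2]
C2: Y=0.000+0.003588j on G[3,1]
L1: Y=0.000-0.003232j on G[2,1]
R2: Y=0.1587+0.000j on G[3,1]
L2: Y=0.000-0.003179j on G[1,3]
R3: Y=0.4525+0.000j on G[1,0]
L3: Y=0.000-0.2276j on G[1,0]
R4: Y=0.0002740+0.000j on G[3,2]
R5: Y=0.0001550+0.000j on G[2,1]
R6: Y=0.0001613+0.000j on G[2,1]
R7: Y=0.01852+0.000j on G[3,1]
R8: Y=0.7194+0.000j on G[3,2]
L4: Y=0.000-0.06057j on G[1,2]
R9: Y=0.0001490+0.000j on G[3,1]
L5: Y=0.000-0.2599j on G[1,0]
R10: Y=0.2079+0.000j on G[0,1]
I1: z[1]−=0.486, z[3]+=0.486
I2: z[1]−=0.00521, z[0]+=0.00521
solve → V1=-0.005104-0.003759j, V2=2.277+1.012j, V3=2.367+0.8098j

2.367+0.8098j V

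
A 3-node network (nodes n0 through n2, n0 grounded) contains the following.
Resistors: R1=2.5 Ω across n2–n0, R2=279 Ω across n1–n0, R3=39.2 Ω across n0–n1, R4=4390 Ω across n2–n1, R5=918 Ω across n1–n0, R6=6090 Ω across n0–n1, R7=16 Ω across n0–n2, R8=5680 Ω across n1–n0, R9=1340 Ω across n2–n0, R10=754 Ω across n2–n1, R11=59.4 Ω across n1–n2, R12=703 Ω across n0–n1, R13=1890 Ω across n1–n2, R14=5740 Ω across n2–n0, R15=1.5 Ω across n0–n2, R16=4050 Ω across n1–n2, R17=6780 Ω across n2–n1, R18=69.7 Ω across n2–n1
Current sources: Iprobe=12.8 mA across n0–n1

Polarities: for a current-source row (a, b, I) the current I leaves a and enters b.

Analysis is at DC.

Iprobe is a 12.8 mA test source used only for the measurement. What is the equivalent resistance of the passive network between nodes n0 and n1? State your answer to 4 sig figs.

MNA unknowns: 2 node voltages V₁..V_2
R1: Y=0.4000 on G[2,0]
R2: Y=0.003584 on G[1,0]
R3: Y=0.02551 on G[0,1]
R4: Y=0.0002278 on G[2,1]
R5: Y=0.001089 on G[1,0]
R6: Y=0.0001642 on G[0,1]
R7: Y=0.06250 on G[0,2]
R8: Y=0.0001761 on G[1,0]
R9: Y=0.0007463 on G[2,0]
R10: Y=0.001326 on G[2,1]
R11: Y=0.01684 on G[1,2]
R12: Y=0.001422 on G[0,1]
R13: Y=0.0005291 on G[1,2]
R14: Y=0.0001742 on G[2,0]
R15: Y=0.6667 on G[0,2]
R16: Y=0.0002469 on G[1,2]
R17: Y=0.0001475 on G[2,1]
R18: Y=0.01435 on G[2,1]
Iprobe: z[0]−=0.0128, z[1]+=0.0128
solve → V1=0.1980, V2=0.005728

R_eq = 15.47 Ω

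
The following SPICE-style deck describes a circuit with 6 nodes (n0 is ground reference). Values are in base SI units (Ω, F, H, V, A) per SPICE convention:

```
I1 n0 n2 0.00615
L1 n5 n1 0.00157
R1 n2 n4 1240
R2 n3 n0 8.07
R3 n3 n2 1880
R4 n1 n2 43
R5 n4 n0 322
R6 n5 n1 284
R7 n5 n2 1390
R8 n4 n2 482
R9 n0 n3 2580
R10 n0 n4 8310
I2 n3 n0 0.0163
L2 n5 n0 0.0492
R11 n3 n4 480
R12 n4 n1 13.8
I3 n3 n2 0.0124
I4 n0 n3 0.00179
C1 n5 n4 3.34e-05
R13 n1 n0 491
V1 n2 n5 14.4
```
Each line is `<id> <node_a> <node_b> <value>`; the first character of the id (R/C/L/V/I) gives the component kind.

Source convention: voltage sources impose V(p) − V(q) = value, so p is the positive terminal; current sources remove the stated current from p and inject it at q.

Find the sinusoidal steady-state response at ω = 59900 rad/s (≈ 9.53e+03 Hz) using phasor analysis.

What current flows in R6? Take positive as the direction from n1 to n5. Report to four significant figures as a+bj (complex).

0.01155+0.0008630j A

Element admittances at ω=59900 rad/s:
  I1: injects 0.00615 A into n2 (from n0)
  Y(L1) = 0.000-0.01063j S between n5,n1
  Y(R1) = 0.0008065+0.000j S between n2,n4
  Y(R2) = 0.1239+0.000j S between n3,n0
  Y(R3) = 0.0005319+0.000j S between n3,n2
  Y(R4) = 0.02326+0.000j S between n1,n2
  Y(R5) = 0.003106+0.000j S between n4,n0
  Y(R6) = 0.003521+0.000j S between n5,n1
  Y(R7) = 0.0007194+0.000j S between n5,n2
  Y(R8) = 0.002075+0.000j S between n4,n2
  Y(R9) = 0.0003876+0.000j S between n0,n3
  Y(R10) = 0.0001203+0.000j S between n0,n4
  I2: injects 0.0163 A into n0 (from n3)
  Y(L2) = 0.000-0.0003393j S between n5,n0
  Y(R11) = 0.002083+0.000j S between n3,n4
  Y(R12) = 0.07246+0.000j S between n4,n1
  I3: injects 0.0124 A into n2 (from n3)
  I4: injects 0.00179 A into n3 (from n0)
  Y(C1) = 0.000+2.001j S between n5,n4
  Y(R13) = 0.002037+0.000j S between n1,n0
  V1: constraint V(n2)−V(n5) = 14.4
Assemble and solve the 6×6 MNA system:
  V(n1)=3.757+0.2945j  V(n2)=14.88+0.04944j  V(n3)=-0.1416-0.001240j  V(n4)=0.4895-0.08817j  V(n5)=0.4753+0.04944j
  i(V1)=-0.2998+0.005276j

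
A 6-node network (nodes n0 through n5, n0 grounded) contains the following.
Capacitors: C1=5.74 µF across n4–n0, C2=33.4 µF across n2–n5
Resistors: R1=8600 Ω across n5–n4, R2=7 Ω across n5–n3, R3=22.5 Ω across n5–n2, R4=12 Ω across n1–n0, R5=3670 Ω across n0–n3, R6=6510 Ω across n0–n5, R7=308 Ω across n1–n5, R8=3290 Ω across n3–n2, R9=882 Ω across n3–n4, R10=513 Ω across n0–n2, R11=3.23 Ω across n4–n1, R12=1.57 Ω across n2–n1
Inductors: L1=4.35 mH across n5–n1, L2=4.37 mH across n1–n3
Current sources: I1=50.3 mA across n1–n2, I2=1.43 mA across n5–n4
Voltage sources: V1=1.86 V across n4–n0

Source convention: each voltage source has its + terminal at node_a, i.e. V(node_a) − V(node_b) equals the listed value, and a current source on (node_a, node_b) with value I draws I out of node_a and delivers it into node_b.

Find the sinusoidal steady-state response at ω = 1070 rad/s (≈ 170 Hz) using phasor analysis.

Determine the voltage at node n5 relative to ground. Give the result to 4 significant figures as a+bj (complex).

Apply KCL at each of the 5 non-ground nodes and solve the resulting linear system.
Node n1: branches {R4, L1, L2, R7, I1, R11, R12} → V_1 = 1.454+5.708e-06j
Node n2: branches {R3, I1, R8, R10, C2, R12} → V_2 = 1.523-0.003212j
Node n3: branches {R2, R5, L2, R8, R9} → V_3 = 1.449+0.001132j
Node n4: branches {C1, R1, R9, R11, I2, V1} → V_4 = 1.860+0.000j
Node n5: branches {R1, R2, R3, L1, R6, R7, C2, I2} → V_5 = 1.450+0.008987j
Source currents: i(V1)=-0.1248-0.01142j

1.450+0.008987j V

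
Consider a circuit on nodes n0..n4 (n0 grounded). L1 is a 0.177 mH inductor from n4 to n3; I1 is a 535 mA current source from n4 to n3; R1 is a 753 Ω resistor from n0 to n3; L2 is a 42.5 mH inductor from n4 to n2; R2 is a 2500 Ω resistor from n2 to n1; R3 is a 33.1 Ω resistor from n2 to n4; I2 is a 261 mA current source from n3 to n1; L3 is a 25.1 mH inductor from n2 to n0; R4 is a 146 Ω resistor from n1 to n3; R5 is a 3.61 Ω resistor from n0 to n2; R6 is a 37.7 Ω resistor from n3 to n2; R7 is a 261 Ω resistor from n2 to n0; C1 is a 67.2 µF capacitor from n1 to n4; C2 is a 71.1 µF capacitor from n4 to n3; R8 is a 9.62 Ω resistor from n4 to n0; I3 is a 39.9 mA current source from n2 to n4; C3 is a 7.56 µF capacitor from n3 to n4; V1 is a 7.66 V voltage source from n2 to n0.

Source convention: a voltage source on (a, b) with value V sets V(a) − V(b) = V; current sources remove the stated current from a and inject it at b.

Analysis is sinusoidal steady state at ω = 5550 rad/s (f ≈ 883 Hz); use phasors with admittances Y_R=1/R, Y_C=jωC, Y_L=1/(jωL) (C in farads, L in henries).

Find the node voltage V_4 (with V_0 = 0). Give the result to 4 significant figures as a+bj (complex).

Element admittances at ω=5550 rad/s:
  Y(L1) = 0.000-1.018j S between n4,n3
  I1: injects 0.535 A into n3 (from n4)
  Y(R1) = 0.001328+0.000j S between n0,n3
  Y(L2) = 0.000-0.004240j S between n4,n2
  Y(R2) = 0.0004000+0.000j S between n2,n1
  Y(R3) = 0.03021+0.000j S between n2,n4
  I2: injects 0.261 A into n1 (from n3)
  Y(L3) = 0.000-0.007178j S between n2,n0
  Y(R4) = 0.006849+0.000j S between n1,n3
  Y(R5) = 0.2770+0.000j S between n0,n2
  Y(R6) = 0.02653+0.000j S between n3,n2
  Y(R7) = 0.003831+0.000j S between n2,n0
  Y(C1) = 0.000+0.3730j S between n1,n4
  Y(C2) = 0.000+0.3946j S between n4,n3
  Y(R8) = 0.1040+0.000j S between n4,n0
  I3: injects 0.0399 A into n4 (from n2)
  Y(C3) = 0.000+0.04196j S between n3,n4
  V1: constraint V(n2)−V(n0) = 7.66
Assemble and solve the 5×5 MNA system:
  V(n1)=2.967-0.9428j  V(n2)=7.660+0.000j  V(n3)=2.978+0.4402j  V(n4)=2.940-0.2377j
  i(V1)=-2.461+0.07912j

2.940-0.2377j V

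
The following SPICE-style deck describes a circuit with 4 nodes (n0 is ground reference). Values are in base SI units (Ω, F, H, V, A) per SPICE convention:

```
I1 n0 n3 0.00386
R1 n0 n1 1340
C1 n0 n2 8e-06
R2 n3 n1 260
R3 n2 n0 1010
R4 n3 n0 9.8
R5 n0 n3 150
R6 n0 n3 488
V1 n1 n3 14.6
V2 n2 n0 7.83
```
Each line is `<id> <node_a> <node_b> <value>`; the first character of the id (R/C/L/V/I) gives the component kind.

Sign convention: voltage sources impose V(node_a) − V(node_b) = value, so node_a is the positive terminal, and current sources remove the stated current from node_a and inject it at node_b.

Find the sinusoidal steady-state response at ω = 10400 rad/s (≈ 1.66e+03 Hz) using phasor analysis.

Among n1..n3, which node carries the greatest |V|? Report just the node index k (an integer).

MNA unknowns: 3 node voltages V₁..V_3 plus 2 source currents (V1, V2)
I1: z[0]−=0.00386, z[3]+=0.00386
R1: Y=0.0007463+0.000j on G[0,1]
C1: Y=0.000+0.08320j on G[0,2]
R2: Y=0.003846+0.000j on G[3,1]
R3: Y=0.0009901+0.000j on G[2,0]
R4: Y=0.1020+0.000j on G[3,0]
R5: Y=0.006667+0.000j on G[0,3]
R6: Y=0.002049+0.000j on G[0,3]
V1: row V1−V3=14.6, i_V1 at 1,3
V2: row V2−V0=7.83, i_V2 at 2,0
solve → V1=14.54+0.000j, V2=7.830+0.000j, V3=-0.06310+0.000j
aux → i_V1=-0.06700+0.000j, i_V2=-0.007752-0.6515j

1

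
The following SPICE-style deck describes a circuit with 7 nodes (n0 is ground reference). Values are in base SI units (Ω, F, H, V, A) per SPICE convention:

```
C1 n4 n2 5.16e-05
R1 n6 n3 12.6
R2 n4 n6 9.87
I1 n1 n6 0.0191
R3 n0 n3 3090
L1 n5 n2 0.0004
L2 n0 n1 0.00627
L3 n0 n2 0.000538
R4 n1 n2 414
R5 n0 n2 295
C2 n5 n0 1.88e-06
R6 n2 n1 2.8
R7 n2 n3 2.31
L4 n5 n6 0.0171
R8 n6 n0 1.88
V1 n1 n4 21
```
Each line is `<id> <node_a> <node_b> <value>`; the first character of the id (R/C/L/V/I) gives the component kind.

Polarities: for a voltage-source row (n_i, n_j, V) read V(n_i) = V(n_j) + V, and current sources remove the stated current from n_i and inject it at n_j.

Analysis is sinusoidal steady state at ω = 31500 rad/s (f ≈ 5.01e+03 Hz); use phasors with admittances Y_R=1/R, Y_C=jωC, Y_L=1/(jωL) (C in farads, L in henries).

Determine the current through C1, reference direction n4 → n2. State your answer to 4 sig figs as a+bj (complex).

Apply KCL at each of the 6 non-ground nodes and solve the resulting linear system.
Node n1: branches {I1, L2, R4, R6, V1} → V_1 = 19.21+3.353j
Node n2: branches {C1, L1, L3, R4, R5, R6, R7} → V_2 = -0.7036-0.9828j
Node n3: branches {R1, R3, R7} → V_3 = -0.6420-0.7685j
Node n4: branches {C1, R2, V1} → V_4 = -1.787+3.353j
Node n5: branches {L1, C2, L4} → V_5 = -2.564-3.512j
Node n6: branches {R1, R2, I1, L4, R8} → V_6 = -0.3090+0.3970j
Source currents: i(V1)=-7.197-1.462j

-7.047-1.761j A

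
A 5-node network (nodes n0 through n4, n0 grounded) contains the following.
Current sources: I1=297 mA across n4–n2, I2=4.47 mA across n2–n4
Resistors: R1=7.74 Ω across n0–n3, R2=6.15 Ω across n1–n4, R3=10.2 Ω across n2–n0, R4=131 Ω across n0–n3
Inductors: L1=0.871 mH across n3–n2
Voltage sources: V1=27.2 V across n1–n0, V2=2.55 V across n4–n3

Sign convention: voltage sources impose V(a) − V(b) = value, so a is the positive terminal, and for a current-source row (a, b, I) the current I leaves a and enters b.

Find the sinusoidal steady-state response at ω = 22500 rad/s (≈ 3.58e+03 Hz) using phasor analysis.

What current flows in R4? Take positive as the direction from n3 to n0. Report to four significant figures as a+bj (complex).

Element admittances at ω=22500 rad/s:
  I1: injects 0.297 A into n2 (from n4)
  Y(R1) = 0.1292+0.000j S between n0,n3
  Y(R2) = 0.1626+0.000j S between n1,n4
  I2: injects 0.00447 A into n4 (from n2)
  Y(L1) = 0.000-0.05103j S between n3,n2
  Y(R3) = 0.09804+0.000j S between n2,n0
  Y(R4) = 0.007634+0.000j S between n0,n3
  V1: constraint V(n1)−V(n0) = 27.2
  V2: constraint V(n4)−V(n3) = 2.55
Assemble and solve the 6×6 MNA system:
  V(n1)=27.20+0.000j  V(n2)=5.278-3.320j  V(n3)=11.66+1.087j  V(n4)=14.21+1.087j
  i(V1)=-2.113+0.1768j  i(V2)=1.820-0.1768j

0.08899+0.008299j A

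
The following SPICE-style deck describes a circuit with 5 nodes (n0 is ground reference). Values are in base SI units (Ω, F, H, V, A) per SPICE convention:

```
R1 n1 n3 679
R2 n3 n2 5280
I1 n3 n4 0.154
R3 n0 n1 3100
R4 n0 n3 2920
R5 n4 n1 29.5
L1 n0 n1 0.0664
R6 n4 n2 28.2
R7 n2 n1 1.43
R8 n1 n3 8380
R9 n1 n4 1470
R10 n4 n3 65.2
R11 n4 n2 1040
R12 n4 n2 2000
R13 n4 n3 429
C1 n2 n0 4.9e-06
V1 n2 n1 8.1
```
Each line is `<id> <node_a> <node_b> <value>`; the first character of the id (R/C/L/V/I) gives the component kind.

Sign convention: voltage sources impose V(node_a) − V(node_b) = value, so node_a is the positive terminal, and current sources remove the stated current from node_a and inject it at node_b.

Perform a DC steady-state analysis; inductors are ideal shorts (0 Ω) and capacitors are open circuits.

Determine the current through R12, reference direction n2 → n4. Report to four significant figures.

0.001891 A

Apply KCL at each of the 4 non-ground nodes and solve the resulting linear system.
Node n1: branches {R1, R3, R5, L1, R7, R8, R9, V1} → V_1 = 0.000
Node n2: branches {R2, R6, R7, R11, R12, C1, V1} → V_2 = 8.100
Node n3: branches {R1, R2, I1, R4, R8, R10, R13} → V_3 = -3.848
Node n4: branches {I1, R5, R6, R9, R10, R11, R12, R13} → V_4 = 4.319
Source currents: i(L1)=-0.001318, i(V1)=-5.806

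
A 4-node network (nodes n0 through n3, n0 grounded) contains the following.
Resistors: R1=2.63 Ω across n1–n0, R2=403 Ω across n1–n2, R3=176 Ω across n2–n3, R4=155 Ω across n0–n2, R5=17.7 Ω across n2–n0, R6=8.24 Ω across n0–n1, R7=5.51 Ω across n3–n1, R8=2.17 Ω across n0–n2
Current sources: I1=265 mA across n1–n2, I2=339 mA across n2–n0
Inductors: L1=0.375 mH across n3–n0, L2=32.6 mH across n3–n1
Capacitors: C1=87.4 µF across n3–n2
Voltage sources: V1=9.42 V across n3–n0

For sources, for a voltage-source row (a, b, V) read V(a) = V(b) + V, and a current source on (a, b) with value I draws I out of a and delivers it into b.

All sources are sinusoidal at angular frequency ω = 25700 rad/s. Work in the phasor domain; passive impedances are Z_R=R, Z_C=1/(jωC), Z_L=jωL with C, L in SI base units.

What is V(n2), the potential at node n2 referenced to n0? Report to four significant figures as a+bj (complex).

Element admittances at ω=25700 rad/s:
  Y(R1) = 0.3802+0.000j S between n1,n0
  I1: injects 0.265 A into n2 (from n1)
  I2: injects 0.339 A into n0 (from n2)
  Y(R2) = 0.002481+0.000j S between n1,n2
  Y(R3) = 0.005682+0.000j S between n2,n3
  Y(R4) = 0.006452+0.000j S between n0,n2
  Y(R5) = 0.05650+0.000j S between n2,n0
  Y(L1) = 0.000-0.1038j S between n3,n0
  Y(R6) = 0.1214+0.000j S between n0,n1
  Y(R7) = 0.1815+0.000j S between n3,n1
  Y(R8) = 0.4608+0.000j S between n0,n2
  Y(C1) = 0.000+2.246j S between n3,n2
  Y(L2) = 0.000-0.001194j S between n3,n1
  V1: constraint V(n3)−V(n0) = 9.42
Assemble and solve the 4×4 MNA system:
  V(n1)=2.140-0.005007j  V(n2)=8.918+2.119j  V(n3)=9.420+0.000j
  i(V1)=-6.083-0.1298j

8.918+2.119j V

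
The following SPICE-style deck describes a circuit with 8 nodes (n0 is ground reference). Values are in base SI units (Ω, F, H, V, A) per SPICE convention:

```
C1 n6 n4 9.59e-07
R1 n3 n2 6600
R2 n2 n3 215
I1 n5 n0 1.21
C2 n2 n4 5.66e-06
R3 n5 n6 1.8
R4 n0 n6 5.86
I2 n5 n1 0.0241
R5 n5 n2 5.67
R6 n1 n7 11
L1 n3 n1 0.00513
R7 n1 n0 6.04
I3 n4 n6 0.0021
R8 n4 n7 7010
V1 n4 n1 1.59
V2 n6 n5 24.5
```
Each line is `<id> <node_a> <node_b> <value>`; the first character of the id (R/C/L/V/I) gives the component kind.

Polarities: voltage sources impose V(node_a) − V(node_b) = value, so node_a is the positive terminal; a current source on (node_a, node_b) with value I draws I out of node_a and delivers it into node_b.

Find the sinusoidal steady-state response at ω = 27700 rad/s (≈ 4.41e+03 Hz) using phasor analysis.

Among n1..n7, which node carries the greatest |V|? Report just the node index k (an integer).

5

Element admittances at ω=27700 rad/s:
  Y(C1) = 0.000+0.02656j S between n6,n4
  Y(R1) = 0.0001515+0.000j S between n3,n2
  Y(R2) = 0.004651+0.000j S between n2,n3
  I1: injects 1.21 A into n0 (from n5)
  Y(C2) = 0.000+0.1568j S between n2,n4
  Y(R3) = 0.5556+0.000j S between n5,n6
  Y(R4) = 0.1706+0.000j S between n0,n6
  I2: injects 0.0241 A into n1 (from n5)
  Y(R5) = 0.1764+0.000j S between n5,n2
  Y(R6) = 0.09091+0.000j S between n1,n7
  Y(L1) = 0.000-0.007037j S between n3,n1
  Y(R7) = 0.1656+0.000j S between n1,n0
  I3: injects 0.0021 A into n6 (from n4)
  Y(R8) = 0.0001427+0.000j S between n4,n7
  V1: constraint V(n4)−V(n1) = 1.59
  V2: constraint V(n6)−V(n5) = 24.5
Assemble and solve the 9×9 MNA system:
  V(n1)=-9.916-2.789j  V(n2)=-13.36+6.959j  V(n3)=-15.55-1.297j  V(n4)=-8.326-2.789j  V(n5)=-21.97+2.706j  V(n6)=2.530+2.706j  V(n7)=-9.914-2.789j
  i(V1)=-1.677-0.5014j  i(V2)=-13.89-0.7501j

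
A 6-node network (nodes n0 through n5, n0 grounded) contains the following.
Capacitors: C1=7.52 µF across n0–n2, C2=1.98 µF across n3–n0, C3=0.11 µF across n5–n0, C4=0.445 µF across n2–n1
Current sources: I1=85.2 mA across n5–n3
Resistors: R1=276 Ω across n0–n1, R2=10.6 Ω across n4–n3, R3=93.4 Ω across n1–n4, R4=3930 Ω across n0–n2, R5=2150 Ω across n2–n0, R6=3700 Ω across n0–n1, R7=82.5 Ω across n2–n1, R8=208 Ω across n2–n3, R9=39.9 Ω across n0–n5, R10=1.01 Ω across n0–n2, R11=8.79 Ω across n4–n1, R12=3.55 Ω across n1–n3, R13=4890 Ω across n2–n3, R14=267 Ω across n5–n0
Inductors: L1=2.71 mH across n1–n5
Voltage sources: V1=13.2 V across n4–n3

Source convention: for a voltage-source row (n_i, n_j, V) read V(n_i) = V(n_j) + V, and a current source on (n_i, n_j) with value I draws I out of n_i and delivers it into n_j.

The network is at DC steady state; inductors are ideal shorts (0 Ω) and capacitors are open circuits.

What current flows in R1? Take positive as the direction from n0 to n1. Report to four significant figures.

Apply KCL at each of the 5 non-ground nodes and solve the resulting linear system.
Node n1: branches {R1, R3, R6, R7, L1, R11, R12, C4} → V_1 = 0.3773
Node n2: branches {C1, R4, R5, R7, R8, R10, C4, R13} → V_2 = -0.01245
Node n3: branches {I1, R2, C2, R8, R12, R13, V1} → V_3 = -3.416
Node n4: branches {R2, R3, R11, V1} → V_4 = 9.784
Node n5: branches {I1, L1, C3, R9, R14} → V_5 = 0.3773
Source currents: i(L1)=0.09607, i(V1)=-2.416

-0.001367 A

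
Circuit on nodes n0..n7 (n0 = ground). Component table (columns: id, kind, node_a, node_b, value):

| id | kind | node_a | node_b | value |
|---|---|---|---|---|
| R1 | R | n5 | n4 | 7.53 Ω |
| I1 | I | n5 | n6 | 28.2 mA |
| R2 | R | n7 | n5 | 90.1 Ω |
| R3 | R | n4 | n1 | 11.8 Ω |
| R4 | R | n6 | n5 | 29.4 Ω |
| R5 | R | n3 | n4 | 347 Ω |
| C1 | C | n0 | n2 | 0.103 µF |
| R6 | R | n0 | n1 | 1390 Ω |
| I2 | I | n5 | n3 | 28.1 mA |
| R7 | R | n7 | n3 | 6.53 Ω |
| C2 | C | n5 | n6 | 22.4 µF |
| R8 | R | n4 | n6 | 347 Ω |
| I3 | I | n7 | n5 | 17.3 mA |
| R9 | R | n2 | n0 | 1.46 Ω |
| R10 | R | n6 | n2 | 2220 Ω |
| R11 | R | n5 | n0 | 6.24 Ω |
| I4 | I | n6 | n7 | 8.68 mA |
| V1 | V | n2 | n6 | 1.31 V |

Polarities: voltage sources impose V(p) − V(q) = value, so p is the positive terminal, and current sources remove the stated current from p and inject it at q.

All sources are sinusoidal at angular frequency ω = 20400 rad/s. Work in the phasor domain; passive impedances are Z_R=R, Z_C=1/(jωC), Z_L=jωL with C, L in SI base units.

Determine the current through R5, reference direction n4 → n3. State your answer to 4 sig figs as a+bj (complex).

-0.004293+1.640e-05j A

Element admittances at ω=20400 rad/s:
  Y(R1) = 0.1328+0.000j S between n5,n4
  I1: injects 0.0282 A into n6 (from n5)
  Y(R2) = 0.01110+0.000j S between n7,n5
  Y(R3) = 0.08475+0.000j S between n4,n1
  Y(R4) = 0.03401+0.000j S between n6,n5
  Y(R5) = 0.002882+0.000j S between n3,n4
  Y(C1) = 0.000+0.002101j S between n0,n2
  Y(R6) = 0.0007194+0.000j S between n0,n1
  I2: injects 0.0281 A into n3 (from n5)
  Y(R7) = 0.1531+0.000j S between n7,n3
  Y(C2) = 0.000+0.4570j S between n5,n6
  Y(R8) = 0.002882+0.000j S between n4,n6
  I3: injects 0.0173 A into n5 (from n7)
  Y(R9) = 0.6849+0.000j S between n2,n0
  Y(R10) = 0.0004505+0.000j S between n6,n2
  Y(R11) = 0.1603+0.000j S between n5,n0
  I4: injects 0.00868 A into n7 (from n6)
  V1: constraint V(n2)−V(n6) = 1.31
Assemble and solve the 8×8 MNA system:
  V(n1)=-0.9319-0.2274j  V(n2)=0.2291+0.05490j  V(n3)=0.5497-0.2350j  V(n4)=-0.9398-0.2293j  V(n5)=-0.9741-0.2366j  V(n6)=-1.081+0.05490j  V(n7)=0.3943-0.2351j
  i(V1)=-0.1574-0.03808j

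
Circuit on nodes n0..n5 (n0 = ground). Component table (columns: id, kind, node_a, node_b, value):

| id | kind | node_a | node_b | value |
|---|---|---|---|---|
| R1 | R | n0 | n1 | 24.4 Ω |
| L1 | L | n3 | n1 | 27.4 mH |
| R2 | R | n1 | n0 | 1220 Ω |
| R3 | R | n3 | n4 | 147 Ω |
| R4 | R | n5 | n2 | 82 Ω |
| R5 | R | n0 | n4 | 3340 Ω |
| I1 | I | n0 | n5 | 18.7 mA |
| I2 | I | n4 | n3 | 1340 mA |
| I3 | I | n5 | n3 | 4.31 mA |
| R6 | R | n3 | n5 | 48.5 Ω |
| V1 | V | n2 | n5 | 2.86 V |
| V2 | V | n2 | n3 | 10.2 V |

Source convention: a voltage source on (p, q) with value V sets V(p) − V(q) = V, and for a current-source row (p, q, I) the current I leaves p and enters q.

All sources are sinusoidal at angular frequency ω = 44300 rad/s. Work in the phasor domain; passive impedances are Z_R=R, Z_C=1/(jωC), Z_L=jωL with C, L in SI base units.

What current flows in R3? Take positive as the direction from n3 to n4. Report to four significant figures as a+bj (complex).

MNA unknowns: 5 node voltages V₁..V_5 plus 2 source currents (V1, V2)
R1: Y=0.04098+0.000j on G[0,1]
L1: Y=0.000-0.0008238j on G[3,1]
R2: Y=0.0008197+0.000j on G[1,0]
R3: Y=0.006803+0.000j on G[3,4]
R4: Y=0.01220+0.000j on G[5,2]
R5: Y=0.0002994+0.000j on G[0,4]
I1: z[0]−=0.0187, z[5]+=0.0187
I2: z[4]−=1.34, z[3]+=1.34
I3: z[5]−=0.00431, z[3]+=0.00431
R6: Y=0.02062+0.000j on G[3,5]
V1: row V2−V5=2.86, i_V1 at 2,5
V2: row V2−V3=10.2, i_V2 at 2,3
solve → V1=1.596-0.5517j, V2=39.79+80.42j, V3=29.59+80.42j, V4=-160.3+77.03j, V5=36.93+80.42j
aux → i_V1=0.1021+0.000j, i_V2=-0.1370+0.000j

1.292+0.02306j A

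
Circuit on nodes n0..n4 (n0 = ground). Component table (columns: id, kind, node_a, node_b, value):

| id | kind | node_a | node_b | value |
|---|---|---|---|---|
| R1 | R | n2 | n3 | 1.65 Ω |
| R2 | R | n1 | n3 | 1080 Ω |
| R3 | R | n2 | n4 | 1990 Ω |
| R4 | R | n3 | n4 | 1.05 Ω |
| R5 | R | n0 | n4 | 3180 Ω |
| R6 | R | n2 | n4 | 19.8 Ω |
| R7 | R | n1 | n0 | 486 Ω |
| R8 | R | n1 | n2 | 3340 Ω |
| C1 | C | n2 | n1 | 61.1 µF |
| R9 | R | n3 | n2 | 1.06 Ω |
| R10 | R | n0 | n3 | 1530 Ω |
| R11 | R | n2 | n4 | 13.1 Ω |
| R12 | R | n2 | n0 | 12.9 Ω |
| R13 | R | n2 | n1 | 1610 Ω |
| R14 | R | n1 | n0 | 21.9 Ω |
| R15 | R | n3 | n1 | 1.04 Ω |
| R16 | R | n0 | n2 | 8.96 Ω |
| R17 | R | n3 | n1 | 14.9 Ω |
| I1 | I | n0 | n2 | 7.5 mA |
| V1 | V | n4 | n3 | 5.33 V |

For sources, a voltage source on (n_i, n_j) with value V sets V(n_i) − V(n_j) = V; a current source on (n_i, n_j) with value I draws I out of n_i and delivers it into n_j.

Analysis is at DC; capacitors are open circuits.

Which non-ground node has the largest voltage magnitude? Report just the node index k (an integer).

Apply KCL at each of the 4 non-ground nodes and solve the resulting linear system.
Node n1: branches {R2, R7, R8, C1, R13, R14, R15, R17} → V_1 = -0.2809
Node n2: branches {R1, R3, R6, R8, C1, R9, R11, R12, R13, R16, I1} → V_2 = 0.1032
Node n3: branches {R1, R2, R4, R9, R10, R15, R17, V1} → V_3 = -0.2942
Node n4: branches {R3, R4, R5, R6, R11, V1} → V_4 = 5.036
Source currents: i(V1)=-5.706

4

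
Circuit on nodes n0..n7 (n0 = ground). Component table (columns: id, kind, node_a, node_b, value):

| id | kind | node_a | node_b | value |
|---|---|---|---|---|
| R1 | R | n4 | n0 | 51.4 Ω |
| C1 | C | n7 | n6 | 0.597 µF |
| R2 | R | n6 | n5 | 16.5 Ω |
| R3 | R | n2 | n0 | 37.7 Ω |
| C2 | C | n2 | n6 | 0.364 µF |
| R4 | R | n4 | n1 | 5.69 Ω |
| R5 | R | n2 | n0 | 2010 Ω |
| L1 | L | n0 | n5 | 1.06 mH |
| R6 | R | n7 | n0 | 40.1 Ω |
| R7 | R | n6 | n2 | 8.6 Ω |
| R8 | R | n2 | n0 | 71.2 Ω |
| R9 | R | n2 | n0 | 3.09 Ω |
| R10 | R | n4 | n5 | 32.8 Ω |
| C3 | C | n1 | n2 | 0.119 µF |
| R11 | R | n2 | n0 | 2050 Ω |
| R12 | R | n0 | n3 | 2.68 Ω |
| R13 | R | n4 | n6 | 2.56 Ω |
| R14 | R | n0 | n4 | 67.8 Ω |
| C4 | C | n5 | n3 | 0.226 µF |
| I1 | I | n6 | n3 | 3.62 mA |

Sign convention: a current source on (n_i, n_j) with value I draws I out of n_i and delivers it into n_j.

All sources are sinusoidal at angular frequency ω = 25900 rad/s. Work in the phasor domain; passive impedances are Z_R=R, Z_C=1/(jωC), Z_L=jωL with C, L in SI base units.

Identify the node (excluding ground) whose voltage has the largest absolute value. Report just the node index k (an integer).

6

Element admittances at ω=25900 rad/s:
  Y(R1) = 0.01946+0.000j S between n4,n0
  Y(C1) = 0.000+0.01546j S between n7,n6
  Y(R2) = 0.06061+0.000j S between n6,n5
  Y(R3) = 0.02653+0.000j S between n2,n0
  Y(C2) = 0.000+0.009428j S between n2,n6
  Y(R4) = 0.1757+0.000j S between n4,n1
  Y(R5) = 0.0004975+0.000j S between n2,n0
  Y(L1) = 0.000-0.03642j S between n0,n5
  Y(R6) = 0.02494+0.000j S between n7,n0
  Y(R7) = 0.1163+0.000j S between n6,n2
  Y(R8) = 0.01404+0.000j S between n2,n0
  Y(R9) = 0.3236+0.000j S between n2,n0
  Y(R10) = 0.03049+0.000j S between n4,n5
  Y(C3) = 0.000+0.003082j S between n1,n2
  Y(R11) = 0.0004878+0.000j S between n2,n0
  Y(R12) = 0.3731+0.000j S between n0,n3
  Y(R13) = 0.3906+0.000j S between n4,n6
  Y(R14) = 0.01475+0.000j S between n0,n4
  Y(C4) = 0.000+0.005853j S between n5,n3
  I1: injects 0.00362 A into n3 (from n6)
Assemble and solve the 7×7 MNA system:
  V(n1)=-0.02447-0.001147j  V(n2)=-0.006440-0.0008000j  V(n3)=0.009825-0.0005165j  V(n4)=-0.02446-0.001463j  V(n5)=-0.02310-0.008404j  V(n6)=-0.02671-0.001192j  V(n7)=-0.006882-0.01229j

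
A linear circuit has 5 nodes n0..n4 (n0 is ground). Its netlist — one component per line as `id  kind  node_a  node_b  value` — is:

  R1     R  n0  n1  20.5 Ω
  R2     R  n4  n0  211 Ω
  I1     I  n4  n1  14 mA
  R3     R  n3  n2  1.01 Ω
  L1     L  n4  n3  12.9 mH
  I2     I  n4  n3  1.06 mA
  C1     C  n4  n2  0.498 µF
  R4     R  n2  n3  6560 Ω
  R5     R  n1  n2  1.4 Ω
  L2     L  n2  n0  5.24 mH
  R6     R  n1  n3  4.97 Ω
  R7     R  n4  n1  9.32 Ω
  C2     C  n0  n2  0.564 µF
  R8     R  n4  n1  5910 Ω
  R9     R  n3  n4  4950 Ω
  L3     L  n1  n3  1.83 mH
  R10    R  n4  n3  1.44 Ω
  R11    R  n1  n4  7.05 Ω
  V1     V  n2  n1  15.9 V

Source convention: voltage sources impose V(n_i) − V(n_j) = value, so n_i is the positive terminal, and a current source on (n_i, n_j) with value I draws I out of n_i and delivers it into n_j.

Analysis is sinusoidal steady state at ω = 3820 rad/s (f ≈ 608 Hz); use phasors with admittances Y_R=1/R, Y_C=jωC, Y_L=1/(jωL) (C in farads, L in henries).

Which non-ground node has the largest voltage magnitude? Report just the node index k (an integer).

2

MNA unknowns: 4 node voltages V₁..V_4 plus 1 source current (V1)
R1: Y=0.04878+0.000j on G[0,1]
R2: Y=0.004739+0.000j on G[4,0]
I1: z[4]−=0.014, z[1]+=0.014
R3: Y=0.9901+0.000j on G[3,2]
L1: Y=0.000-0.02029j on G[4,3]
I2: z[4]−=0.00106, z[3]+=0.00106
C1: Y=0.000+0.001902j on G[4,2]
R4: Y=0.0001524+0.000j on G[2,3]
R5: Y=0.7143+0.000j on G[1,2]
L2: Y=0.000-0.04996j on G[2,0]
R6: Y=0.2012+0.000j on G[1,3]
R7: Y=0.1073+0.000j on G[4,1]
C2: Y=0.000+0.002154j on G[0,2]
R8: Y=0.0001692+0.000j on G[4,1]
R9: Y=0.0002020+0.000j on G[3,4]
L3: Y=0.000-0.1430j on G[1,3]
R10: Y=0.6944+0.000j on G[4,3]
R11: Y=0.1418+0.000j on G[1,4]
V1: row V2−V1=15.9, i_V1 at 2,1
solve → V1=-7.432+7.495j, V2=8.468+7.495j, V3=3.887+8.671j, V4=0.8877+8.270j
aux → i_V1=-16.25+1.555j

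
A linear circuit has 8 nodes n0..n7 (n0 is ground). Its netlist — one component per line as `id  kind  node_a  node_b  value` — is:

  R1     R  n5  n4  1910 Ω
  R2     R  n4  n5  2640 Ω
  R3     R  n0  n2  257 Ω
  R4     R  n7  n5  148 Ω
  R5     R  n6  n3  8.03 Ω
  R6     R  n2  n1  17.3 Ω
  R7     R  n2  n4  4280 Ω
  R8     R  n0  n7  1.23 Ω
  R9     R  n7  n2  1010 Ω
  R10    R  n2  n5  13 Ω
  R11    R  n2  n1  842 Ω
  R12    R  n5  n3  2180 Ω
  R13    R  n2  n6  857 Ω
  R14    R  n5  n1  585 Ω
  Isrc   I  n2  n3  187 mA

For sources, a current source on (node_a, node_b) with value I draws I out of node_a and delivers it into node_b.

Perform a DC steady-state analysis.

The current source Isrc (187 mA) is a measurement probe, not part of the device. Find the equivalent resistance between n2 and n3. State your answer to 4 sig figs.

R_eq = 620.3 Ω

MNA unknowns: 7 node voltages V₁..V_7
R1: Y=0.0005236 on G[5,4]
R2: Y=0.0003788 on G[4,5]
R3: Y=0.003891 on G[0,2]
R4: Y=0.006757 on G[7,5]
R5: Y=0.1245 on G[6,3]
R6: Y=0.05780 on G[2,1]
R7: Y=0.0002336 on G[2,4]
R8: Y=0.8130 on G[0,7]
R9: Y=0.0009901 on G[7,2]
R10: Y=0.07692 on G[2,5]
R11: Y=0.001188 on G[2,1]
R12: Y=0.0004587 on G[5,3]
R13: Y=0.001167 on G[2,6]
R14: Y=0.001709 on G[5,1]
Isrc: z[2]−=0.187, z[3]+=0.187
solve → V1=-0.3570, V2=-0.3753, V3=115.6, V4=0.1398, V5=0.2732, V6=114.5, V7=0.001796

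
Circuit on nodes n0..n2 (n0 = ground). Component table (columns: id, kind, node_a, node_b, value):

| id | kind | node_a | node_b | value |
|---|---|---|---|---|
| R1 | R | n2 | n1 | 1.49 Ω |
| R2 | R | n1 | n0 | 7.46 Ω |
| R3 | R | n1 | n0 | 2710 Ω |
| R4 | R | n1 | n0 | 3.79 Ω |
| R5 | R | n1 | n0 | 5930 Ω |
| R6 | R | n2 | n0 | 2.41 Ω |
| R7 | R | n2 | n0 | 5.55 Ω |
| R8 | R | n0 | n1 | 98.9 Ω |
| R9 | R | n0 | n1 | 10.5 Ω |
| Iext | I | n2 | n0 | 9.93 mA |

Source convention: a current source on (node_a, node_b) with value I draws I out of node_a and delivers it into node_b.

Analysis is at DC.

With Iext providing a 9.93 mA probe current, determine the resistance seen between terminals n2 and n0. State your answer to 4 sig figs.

Element admittances at DC:
  Y(R1) = 0.6711 S between n2,n1
  Y(R2) = 0.1340 S between n1,n0
  Y(R3) = 0.0003690 S between n1,n0
  Y(R4) = 0.2639 S between n1,n0
  Y(R5) = 0.0001686 S between n1,n0
  Y(R6) = 0.4149 S between n2,n0
  Y(R7) = 0.1802 S between n2,n0
  Y(R8) = 0.01011 S between n0,n1
  Y(R9) = 0.09524 S between n0,n1
  Iext: injects 0.00993 A into n0 (from n2)
Assemble and solve the 2×2 MNA system:
  V(n1)=-0.006425  V(n2)=-0.01125

R_eq = 1.133 Ω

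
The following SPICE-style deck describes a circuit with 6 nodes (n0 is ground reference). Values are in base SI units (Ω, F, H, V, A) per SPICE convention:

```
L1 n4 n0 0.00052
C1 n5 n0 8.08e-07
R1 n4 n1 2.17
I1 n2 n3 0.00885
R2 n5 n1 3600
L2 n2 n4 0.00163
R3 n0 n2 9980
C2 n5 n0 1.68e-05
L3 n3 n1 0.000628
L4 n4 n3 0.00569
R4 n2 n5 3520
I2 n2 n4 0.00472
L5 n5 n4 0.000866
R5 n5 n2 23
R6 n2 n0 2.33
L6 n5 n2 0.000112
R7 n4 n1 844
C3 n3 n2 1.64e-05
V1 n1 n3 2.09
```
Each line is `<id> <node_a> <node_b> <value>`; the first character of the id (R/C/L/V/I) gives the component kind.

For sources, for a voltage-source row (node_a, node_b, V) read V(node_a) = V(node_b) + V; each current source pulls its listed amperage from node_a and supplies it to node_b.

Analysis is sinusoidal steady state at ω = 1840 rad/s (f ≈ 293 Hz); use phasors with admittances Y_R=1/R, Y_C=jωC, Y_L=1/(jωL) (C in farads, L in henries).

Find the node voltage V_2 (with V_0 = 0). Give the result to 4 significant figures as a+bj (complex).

MNA unknowns: 5 node voltages V₁..V_5 plus 1 source current (V1)
L1: Y=0.000-1.045j on G[4,0]
C1: Y=0.000+0.001487j on G[5,0]
R1: Y=0.4608+0.000j on G[4,1]
I1: z[2]−=0.00885, z[3]+=0.00885
R2: Y=0.0002778+0.000j on G[5,1]
L2: Y=0.000-0.3334j on G[2,4]
R3: Y=0.0001002+0.000j on G[0,2]
C2: Y=0.000+0.03091j on G[5,0]
L3: Y=0.000-0.8654j on G[3,1]
L4: Y=0.000-0.09551j on G[4,3]
R4: Y=0.0002841+0.000j on G[2,5]
I2: z[2]−=0.00472, z[4]+=0.00472
L5: Y=0.000-0.6276j on G[5,4]
R5: Y=0.04348+0.000j on G[5,2]
R6: Y=0.4292+0.000j on G[2,0]
L6: Y=0.000-4.852j on G[5,2]
R7: Y=0.001185+0.000j on G[4,1]
C3: Y=0.000+0.03018j on G[3,2]
V1: row V1−V3=2.09, i_V1 at 1,3
solve → V1=0.04494-0.2994j, V2=0.03592-0.04104j, V3=-2.045-0.2994j, V4=-0.01592-0.01594j, V5=0.03019-0.03835j
aux → i_V1=-0.02813+1.940j

0.03592-0.04104j V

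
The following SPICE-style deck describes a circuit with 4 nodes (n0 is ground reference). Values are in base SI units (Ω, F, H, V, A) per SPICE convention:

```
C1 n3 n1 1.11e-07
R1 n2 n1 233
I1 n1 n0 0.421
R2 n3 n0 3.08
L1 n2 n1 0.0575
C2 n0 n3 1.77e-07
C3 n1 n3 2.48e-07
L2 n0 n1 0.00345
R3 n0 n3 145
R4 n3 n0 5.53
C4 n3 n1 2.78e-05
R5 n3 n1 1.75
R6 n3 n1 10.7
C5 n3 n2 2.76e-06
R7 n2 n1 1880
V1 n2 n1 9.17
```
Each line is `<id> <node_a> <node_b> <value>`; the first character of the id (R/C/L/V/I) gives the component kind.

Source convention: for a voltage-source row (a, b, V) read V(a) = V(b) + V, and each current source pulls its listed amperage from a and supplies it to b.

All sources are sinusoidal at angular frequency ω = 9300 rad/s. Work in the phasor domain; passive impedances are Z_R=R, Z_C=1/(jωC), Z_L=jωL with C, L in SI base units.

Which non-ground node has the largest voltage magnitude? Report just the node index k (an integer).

MNA unknowns: 3 node voltages V₁..V_3 plus 1 source current (V1)
C1: Y=0.000+0.001032j on G[3,1]
R1: Y=0.004292+0.000j on G[2,1]
I1: z[1]−=0.421, z[0]+=0.421
R2: Y=0.3247+0.000j on G[3,0]
L1: Y=0.000-0.001870j on G[2,1]
C2: Y=0.000+0.001646j on G[0,3]
C3: Y=0.000+0.002306j on G[1,3]
L2: Y=0.000-0.03117j on G[0,1]
R3: Y=0.006897+0.000j on G[0,3]
R4: Y=0.1808+0.000j on G[3,0]
C4: Y=0.000+0.2585j on G[3,1]
R5: Y=0.5714+0.000j on G[3,1]
R6: Y=0.09346+0.000j on G[3,1]
C5: Y=0.000+0.02567j on G[3,2]
R7: Y=0.0005319+0.000j on G[2,1]
V1: row V2−V1=9.17, i_V1 at 2,1
solve → V1=-1.488-0.2179j, V2=7.682-0.2179j, V3=-0.8086-0.08790j
aux → i_V1=-0.04757-0.2008j

2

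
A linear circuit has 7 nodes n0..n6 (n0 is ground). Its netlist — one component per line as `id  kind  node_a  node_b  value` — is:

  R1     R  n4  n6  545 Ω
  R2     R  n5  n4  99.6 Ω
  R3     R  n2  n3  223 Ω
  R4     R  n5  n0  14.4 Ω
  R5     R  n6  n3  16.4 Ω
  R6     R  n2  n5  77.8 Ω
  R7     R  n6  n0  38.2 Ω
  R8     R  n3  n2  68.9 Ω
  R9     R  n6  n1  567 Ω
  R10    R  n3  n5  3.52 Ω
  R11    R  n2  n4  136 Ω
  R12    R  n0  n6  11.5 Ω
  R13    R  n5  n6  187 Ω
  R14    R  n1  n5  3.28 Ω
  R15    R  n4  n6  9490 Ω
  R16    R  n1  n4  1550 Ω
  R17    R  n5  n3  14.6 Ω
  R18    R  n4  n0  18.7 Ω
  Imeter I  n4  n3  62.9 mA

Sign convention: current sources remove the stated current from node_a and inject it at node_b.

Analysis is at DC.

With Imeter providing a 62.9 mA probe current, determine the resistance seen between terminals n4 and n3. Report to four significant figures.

R_eq = 19.73 Ω

Apply KCL at each of the 6 non-ground nodes and solve the resulting linear system.
Node n1: branches {R9, R14, R16} → V_1 = 0.3427
Node n2: branches {R3, R6, R8, R11} → V_2 = 0.1886
Node n3: branches {R3, R5, R8, R10, R17, Imeter} → V_3 = 0.4581
Node n4: branches {R1, R2, R11, R15, R16, R18, Imeter} → V_4 = -0.7829
Node n5: branches {R2, R4, R6, R10, R13, R14, R17} → V_5 = 0.3461
Node n6: branches {R1, R5, R7, R9, R12, R13, R15} → V_6 = 0.1576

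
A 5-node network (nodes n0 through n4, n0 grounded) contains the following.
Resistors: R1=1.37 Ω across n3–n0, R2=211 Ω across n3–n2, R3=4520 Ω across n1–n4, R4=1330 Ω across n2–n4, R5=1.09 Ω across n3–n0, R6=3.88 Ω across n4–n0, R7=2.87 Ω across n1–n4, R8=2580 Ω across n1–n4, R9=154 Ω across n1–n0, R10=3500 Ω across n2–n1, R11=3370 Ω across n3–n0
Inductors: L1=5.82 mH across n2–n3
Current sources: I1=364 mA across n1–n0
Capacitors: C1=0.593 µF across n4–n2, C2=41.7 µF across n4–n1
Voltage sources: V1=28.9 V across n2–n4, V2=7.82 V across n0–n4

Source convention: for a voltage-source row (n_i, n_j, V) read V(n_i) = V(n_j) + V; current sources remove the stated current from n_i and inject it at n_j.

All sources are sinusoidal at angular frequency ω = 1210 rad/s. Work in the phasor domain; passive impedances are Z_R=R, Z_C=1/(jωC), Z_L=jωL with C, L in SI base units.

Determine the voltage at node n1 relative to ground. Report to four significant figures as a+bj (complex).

-8.660+0.1191j V

Element admittances at ω=1210 rad/s:
  Y(R1) = 0.7299+0.000j S between n3,n0
  Y(R2) = 0.004739+0.000j S between n3,n2
  Y(R3) = 0.0002212+0.000j S between n1,n4
  Y(L1) = 0.000-0.1420j S between n2,n3
  I1: injects 0.364 A into n0 (from n1)
  Y(R4) = 0.0007519+0.000j S between n2,n4
  Y(R5) = 0.9174+0.000j S between n3,n0
  Y(R6) = 0.2577+0.000j S between n4,n0
  Y(R7) = 0.3484+0.000j S between n1,n4
  Y(R8) = 0.0003876+0.000j S between n1,n4
  Y(R9) = 0.006494+0.000j S between n1,n0
  Y(R10) = 0.0002857+0.000j S between n2,n1
  Y(R11) = 0.0002967+0.000j S between n3,n0
  Y(C1) = 0.000+0.0007175j S between n4,n2
  Y(C2) = 0.000+0.05046j S between n4,n1
  V1: constraint V(n2)−V(n4) = 28.9
  V2: constraint V(n0)−V(n4) = 7.82
Assemble and solve the 6×6 MNA system:
  V(n1)=-8.660+0.1191j  V(n2)=21.08+0.000j  V(n3)=0.2146-1.793j  V(n4)=-7.820+0.000j
  i(V1)=-0.3837+2.934j  i(V2)=-1.354-2.954j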